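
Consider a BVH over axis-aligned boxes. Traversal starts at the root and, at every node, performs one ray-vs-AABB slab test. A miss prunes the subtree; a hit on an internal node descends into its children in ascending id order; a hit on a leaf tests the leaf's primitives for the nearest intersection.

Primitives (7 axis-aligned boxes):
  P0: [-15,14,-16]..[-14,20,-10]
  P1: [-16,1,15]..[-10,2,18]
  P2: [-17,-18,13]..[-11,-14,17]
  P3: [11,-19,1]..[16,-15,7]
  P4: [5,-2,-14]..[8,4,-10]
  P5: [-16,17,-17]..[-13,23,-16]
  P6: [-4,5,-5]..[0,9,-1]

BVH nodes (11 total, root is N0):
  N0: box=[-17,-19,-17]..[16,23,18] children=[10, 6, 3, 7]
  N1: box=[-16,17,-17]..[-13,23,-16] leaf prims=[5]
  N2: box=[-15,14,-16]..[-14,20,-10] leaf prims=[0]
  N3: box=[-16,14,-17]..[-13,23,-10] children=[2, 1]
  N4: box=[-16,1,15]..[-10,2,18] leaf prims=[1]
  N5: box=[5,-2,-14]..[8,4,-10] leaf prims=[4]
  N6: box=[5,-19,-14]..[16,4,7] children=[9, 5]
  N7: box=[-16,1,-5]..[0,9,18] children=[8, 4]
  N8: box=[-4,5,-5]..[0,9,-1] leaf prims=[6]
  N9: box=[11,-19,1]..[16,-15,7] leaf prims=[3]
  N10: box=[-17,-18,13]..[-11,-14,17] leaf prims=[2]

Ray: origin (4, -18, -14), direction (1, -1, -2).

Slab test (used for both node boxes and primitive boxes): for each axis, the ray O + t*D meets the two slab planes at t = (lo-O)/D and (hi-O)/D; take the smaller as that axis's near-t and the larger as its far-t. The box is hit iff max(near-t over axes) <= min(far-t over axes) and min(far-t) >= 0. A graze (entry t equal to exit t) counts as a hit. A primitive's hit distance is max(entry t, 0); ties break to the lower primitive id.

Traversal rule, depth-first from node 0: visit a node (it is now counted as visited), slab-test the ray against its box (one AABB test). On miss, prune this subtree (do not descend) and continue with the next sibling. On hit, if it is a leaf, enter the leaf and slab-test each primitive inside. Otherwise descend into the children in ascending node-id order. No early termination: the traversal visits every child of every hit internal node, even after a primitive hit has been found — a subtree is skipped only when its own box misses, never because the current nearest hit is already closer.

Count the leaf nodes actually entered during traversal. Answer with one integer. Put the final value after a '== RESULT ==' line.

Walk:
N0 x:[-21,12] y:[-41,1] z:[-16,3/2] -> hit [-16,1], descend [3, 6, 7, 10]
  N3 x:[-20,-17] y:[-41,-32] z:[-2,3/2] -> miss, prune
  N6 x:[1,12] y:[-22,1] z:[-21/2,0] -> miss, prune
  N7 x:[-20,-4] y:[-27,-19] z:[-16,-9/2] -> miss, prune
  N10 x:[-21,-15] y:[-4,0] z:[-31/2,-27/2] -> miss, prune

5 AABB tests over nodes [0, 3, 6, 7, 10]; 0 leaves entered; closest miss.

== RESULT ==
0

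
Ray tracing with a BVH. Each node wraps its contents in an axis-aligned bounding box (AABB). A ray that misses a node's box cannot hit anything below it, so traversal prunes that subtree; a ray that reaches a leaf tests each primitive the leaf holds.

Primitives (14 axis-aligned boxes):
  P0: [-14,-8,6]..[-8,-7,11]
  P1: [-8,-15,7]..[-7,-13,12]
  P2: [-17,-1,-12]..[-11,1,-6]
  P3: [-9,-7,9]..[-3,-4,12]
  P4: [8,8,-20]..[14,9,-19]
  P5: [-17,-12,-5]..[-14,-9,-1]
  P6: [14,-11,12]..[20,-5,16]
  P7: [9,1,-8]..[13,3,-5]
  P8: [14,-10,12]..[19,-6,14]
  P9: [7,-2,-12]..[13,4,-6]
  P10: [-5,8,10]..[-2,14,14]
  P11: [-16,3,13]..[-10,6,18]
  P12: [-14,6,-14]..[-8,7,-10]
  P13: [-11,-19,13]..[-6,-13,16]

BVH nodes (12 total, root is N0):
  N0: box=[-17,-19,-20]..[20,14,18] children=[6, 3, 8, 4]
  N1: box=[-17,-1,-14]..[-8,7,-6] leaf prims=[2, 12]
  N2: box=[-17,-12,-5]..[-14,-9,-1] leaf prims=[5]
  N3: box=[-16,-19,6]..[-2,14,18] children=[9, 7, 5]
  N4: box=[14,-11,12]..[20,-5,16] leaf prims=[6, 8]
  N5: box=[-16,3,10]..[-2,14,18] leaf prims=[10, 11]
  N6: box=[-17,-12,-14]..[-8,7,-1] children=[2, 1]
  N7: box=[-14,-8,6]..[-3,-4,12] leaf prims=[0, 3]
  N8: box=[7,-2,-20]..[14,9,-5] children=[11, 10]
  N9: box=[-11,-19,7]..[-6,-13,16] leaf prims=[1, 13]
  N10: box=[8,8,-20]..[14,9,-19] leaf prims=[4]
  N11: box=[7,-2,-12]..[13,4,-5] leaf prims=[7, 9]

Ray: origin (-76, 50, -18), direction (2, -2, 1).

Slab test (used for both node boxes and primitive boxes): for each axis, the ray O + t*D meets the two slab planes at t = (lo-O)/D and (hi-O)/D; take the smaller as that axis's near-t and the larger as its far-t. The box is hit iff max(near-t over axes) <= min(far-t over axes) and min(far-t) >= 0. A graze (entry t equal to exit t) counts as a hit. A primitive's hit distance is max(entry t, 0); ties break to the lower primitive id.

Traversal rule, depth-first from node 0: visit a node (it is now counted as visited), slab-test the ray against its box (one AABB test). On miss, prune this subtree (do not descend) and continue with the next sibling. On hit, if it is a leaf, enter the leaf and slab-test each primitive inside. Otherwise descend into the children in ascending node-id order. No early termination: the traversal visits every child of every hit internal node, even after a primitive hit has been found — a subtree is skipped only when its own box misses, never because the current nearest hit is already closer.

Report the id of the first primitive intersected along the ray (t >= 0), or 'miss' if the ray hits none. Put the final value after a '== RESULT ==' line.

Trace the traversal:
N0 x:[59/2,48] y:[18,69/2] z:[-2,36] -> hit [59/2,69/2], descend [3, 4, 6, 8]
  N3 x:[30,37] y:[18,69/2] z:[24,36] -> hit [30,69/2], descend [5, 7, 9]
    N5 x:[30,37] y:[18,47/2] z:[28,36] -> miss, prune
    N7 x:[31,73/2] y:[27,29] z:[24,30] -> miss, prune
    N9 x:[65/2,35] y:[63/2,69/2] z:[25,34] -> hit [65/2,34] leaf, test {P1(miss), P13@t=65/2}
  N4 x:[45,48] y:[55/2,61/2] z:[30,34] -> miss, prune
  N6 x:[59/2,34] y:[43/2,31] z:[4,17] -> miss, prune
  N8 x:[83/2,45] y:[41/2,26] z:[-2,13] -> miss, prune

Summary -> nodes [0, 3, 5, 7, 9, 4, 6, 8]; box-tests=8; leaf-entries=1; first=P13

== RESULT ==
13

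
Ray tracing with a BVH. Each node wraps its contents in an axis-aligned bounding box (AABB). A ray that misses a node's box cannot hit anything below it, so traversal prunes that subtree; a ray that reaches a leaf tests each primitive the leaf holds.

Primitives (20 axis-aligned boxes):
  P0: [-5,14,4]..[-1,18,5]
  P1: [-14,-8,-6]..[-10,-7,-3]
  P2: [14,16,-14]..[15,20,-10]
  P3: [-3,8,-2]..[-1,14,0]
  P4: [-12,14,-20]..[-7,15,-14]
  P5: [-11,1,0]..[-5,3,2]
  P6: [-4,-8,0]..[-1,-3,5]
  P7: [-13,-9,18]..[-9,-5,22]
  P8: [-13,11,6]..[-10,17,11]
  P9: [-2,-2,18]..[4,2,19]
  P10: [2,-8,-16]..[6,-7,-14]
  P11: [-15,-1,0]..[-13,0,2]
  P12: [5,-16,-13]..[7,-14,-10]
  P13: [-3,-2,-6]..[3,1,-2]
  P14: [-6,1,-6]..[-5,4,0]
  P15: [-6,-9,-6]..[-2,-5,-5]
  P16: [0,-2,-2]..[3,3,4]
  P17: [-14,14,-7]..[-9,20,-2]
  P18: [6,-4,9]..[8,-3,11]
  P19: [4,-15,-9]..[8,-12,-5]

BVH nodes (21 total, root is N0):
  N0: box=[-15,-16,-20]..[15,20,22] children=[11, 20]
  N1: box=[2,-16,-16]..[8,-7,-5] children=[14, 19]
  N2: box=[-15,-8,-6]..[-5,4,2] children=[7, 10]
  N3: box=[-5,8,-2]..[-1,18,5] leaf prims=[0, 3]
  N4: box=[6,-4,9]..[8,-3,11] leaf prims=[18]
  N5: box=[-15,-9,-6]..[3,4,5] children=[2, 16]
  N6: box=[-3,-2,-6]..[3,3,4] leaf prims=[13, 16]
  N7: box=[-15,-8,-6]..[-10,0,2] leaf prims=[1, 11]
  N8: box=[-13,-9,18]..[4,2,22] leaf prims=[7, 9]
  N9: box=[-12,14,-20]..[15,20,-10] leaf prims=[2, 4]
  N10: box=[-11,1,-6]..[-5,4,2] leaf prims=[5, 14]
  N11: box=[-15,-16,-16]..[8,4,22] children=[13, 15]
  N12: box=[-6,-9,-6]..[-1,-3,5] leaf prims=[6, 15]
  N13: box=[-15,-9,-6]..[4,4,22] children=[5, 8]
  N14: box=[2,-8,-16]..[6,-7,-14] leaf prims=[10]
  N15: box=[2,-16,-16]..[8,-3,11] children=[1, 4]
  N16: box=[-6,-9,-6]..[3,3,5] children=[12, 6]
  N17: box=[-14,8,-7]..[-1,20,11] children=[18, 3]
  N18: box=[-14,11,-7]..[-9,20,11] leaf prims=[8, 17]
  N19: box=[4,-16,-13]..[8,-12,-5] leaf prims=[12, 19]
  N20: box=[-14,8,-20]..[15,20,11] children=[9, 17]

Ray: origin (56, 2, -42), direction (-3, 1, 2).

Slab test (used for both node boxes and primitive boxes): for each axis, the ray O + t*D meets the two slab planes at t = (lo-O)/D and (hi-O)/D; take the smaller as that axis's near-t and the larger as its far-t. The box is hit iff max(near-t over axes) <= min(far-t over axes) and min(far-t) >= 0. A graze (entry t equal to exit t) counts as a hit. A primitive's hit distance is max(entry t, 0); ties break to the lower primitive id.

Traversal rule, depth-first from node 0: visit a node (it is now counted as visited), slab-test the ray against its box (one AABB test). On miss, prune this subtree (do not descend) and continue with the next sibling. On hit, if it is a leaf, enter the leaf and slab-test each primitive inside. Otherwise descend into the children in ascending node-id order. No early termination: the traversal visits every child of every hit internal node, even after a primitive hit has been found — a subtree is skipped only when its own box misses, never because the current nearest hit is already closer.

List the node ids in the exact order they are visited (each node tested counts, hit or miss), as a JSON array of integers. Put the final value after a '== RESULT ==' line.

Traverse from the root:
N0 x:[41/3,71/3] y:[-18,18] z:[11,32] -> hit [41/3,18], descend [11, 20]
  N11 x:[16,71/3] y:[-18,2] z:[13,32] -> miss, prune
  N20 x:[41/3,70/3] y:[6,18] z:[11,53/2] -> hit [41/3,18], descend [9, 17]
    N9 x:[41/3,68/3] y:[12,18] z:[11,16] -> hit [41/3,16] leaf, test {P2@t=14, P4(miss)}
    N17 x:[19,70/3] y:[6,18] z:[35/2,53/2] -> miss, prune

Summary -> nodes [0, 11, 20, 9, 17]; box-tests=5; leaf-entries=1; first=P2

== RESULT ==
[0, 11, 20, 9, 17]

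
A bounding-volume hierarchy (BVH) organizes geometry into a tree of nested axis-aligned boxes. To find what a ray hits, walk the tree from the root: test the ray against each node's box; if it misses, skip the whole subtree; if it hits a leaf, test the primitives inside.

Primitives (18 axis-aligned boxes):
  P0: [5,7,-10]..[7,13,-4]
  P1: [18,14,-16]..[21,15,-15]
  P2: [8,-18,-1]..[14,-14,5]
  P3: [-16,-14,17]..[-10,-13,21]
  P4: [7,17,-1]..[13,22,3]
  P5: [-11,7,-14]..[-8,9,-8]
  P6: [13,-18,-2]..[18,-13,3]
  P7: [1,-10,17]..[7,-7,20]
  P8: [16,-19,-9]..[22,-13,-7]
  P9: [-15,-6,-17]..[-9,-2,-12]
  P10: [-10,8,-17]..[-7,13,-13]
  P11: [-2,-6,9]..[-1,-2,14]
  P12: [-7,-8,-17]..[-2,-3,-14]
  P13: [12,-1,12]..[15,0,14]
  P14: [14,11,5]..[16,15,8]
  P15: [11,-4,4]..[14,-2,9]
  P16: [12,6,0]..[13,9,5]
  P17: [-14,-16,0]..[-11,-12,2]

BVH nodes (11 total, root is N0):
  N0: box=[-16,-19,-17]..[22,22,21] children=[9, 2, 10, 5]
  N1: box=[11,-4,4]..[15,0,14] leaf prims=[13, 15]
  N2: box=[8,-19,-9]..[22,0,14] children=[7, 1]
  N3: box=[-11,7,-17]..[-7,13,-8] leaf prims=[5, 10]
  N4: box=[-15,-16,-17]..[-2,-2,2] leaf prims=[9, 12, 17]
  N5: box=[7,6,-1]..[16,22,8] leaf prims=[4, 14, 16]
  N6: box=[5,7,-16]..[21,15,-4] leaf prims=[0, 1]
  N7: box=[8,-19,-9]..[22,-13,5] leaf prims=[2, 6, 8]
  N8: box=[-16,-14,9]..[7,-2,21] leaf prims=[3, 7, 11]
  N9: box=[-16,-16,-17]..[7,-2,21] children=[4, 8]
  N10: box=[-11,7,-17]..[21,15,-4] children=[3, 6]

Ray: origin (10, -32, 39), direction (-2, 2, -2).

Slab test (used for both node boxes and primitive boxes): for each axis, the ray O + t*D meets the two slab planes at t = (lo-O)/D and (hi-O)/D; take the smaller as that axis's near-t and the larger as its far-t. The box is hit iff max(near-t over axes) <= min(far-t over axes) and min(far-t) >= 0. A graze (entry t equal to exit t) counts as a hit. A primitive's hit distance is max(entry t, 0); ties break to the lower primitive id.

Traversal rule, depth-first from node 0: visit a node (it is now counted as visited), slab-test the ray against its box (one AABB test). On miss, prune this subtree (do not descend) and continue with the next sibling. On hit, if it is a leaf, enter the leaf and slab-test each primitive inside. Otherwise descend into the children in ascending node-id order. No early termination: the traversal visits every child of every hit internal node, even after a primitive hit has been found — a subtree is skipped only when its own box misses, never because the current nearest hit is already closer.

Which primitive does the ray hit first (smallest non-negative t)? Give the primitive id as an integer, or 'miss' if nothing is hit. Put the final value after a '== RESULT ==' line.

Traverse from the root:
N0 x:[-6,13] y:[13/2,27] z:[9,28] -> hit [9,13], descend [2, 5, 9, 10]
  N2 x:[-6,1] y:[13/2,16] z:[25/2,24] -> miss, prune
  N5 x:[-3,3/2] y:[19,27] z:[31/2,20] -> miss, prune
  N9 x:[3/2,13] y:[8,15] z:[9,28] -> hit [9,13], descend [4, 8]
    N4 x:[6,25/2] y:[8,15] z:[37/2,28] -> miss, prune
    N8 x:[3/2,13] y:[9,15] z:[9,15] -> hit [9,13] leaf, test {P3(miss), P7(miss), P11(miss)}
  N10 x:[-11/2,21/2] y:[39/2,47/2] z:[43/2,28] -> miss, prune

Summary -> nodes [0, 2, 5, 9, 4, 8, 10]; box-tests=7; leaf-entries=1; first=miss

== RESULT ==
miss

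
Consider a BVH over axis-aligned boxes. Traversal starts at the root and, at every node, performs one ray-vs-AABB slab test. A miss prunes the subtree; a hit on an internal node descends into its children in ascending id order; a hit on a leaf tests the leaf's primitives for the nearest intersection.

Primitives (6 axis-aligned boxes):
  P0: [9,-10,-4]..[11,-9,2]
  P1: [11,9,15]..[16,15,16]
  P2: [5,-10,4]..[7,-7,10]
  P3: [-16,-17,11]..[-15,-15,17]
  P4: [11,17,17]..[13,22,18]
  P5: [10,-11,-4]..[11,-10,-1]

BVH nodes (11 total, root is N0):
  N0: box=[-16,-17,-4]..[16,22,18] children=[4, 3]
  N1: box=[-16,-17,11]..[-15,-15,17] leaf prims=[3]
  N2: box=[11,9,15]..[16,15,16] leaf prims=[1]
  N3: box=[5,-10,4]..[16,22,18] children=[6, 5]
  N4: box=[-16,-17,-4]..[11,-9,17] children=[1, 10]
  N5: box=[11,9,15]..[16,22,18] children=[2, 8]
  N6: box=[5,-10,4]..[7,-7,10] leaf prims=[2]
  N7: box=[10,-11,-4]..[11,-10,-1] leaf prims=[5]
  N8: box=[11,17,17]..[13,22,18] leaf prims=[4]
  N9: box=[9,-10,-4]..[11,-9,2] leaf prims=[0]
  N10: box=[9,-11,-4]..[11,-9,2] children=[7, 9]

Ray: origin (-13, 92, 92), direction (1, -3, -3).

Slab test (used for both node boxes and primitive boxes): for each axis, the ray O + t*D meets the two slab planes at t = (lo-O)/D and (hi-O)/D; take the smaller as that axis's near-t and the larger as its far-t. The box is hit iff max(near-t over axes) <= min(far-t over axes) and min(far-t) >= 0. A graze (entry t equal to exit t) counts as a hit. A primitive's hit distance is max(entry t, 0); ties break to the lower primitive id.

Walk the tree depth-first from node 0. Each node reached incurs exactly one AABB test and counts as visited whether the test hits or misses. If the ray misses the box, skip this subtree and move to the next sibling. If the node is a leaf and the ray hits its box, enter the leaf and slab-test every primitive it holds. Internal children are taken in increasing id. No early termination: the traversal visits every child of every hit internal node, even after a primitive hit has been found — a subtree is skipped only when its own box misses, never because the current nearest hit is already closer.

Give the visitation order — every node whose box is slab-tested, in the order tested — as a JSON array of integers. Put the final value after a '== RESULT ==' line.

Walk:
N0 x:[-3,29] y:[70/3,109/3] z:[74/3,32] -> hit [74/3,29], descend [3, 4]
  N3 x:[18,29] y:[70/3,34] z:[74/3,88/3] -> hit [74/3,29], descend [5, 6]
    N5 x:[24,29] y:[70/3,83/3] z:[74/3,77/3] -> hit [74/3,77/3], descend [2, 8]
      N2 x:[24,29] y:[77/3,83/3] z:[76/3,77/3] -> hit [77/3,77/3] leaf, test {P1@t=77/3}
      N8 x:[24,26] y:[70/3,25] z:[74/3,25] -> hit [74/3,25] leaf, test {P4@t=74/3}
    N6 x:[18,20] y:[33,34] z:[82/3,88/3] -> miss, prune
  N4 x:[-3,24] y:[101/3,109/3] z:[25,32] -> miss, prune

7 AABB tests over nodes [0, 3, 5, 2, 8, 6, 4]; 2 leaves entered; closest P4.

== RESULT ==
[0, 3, 5, 2, 8, 6, 4]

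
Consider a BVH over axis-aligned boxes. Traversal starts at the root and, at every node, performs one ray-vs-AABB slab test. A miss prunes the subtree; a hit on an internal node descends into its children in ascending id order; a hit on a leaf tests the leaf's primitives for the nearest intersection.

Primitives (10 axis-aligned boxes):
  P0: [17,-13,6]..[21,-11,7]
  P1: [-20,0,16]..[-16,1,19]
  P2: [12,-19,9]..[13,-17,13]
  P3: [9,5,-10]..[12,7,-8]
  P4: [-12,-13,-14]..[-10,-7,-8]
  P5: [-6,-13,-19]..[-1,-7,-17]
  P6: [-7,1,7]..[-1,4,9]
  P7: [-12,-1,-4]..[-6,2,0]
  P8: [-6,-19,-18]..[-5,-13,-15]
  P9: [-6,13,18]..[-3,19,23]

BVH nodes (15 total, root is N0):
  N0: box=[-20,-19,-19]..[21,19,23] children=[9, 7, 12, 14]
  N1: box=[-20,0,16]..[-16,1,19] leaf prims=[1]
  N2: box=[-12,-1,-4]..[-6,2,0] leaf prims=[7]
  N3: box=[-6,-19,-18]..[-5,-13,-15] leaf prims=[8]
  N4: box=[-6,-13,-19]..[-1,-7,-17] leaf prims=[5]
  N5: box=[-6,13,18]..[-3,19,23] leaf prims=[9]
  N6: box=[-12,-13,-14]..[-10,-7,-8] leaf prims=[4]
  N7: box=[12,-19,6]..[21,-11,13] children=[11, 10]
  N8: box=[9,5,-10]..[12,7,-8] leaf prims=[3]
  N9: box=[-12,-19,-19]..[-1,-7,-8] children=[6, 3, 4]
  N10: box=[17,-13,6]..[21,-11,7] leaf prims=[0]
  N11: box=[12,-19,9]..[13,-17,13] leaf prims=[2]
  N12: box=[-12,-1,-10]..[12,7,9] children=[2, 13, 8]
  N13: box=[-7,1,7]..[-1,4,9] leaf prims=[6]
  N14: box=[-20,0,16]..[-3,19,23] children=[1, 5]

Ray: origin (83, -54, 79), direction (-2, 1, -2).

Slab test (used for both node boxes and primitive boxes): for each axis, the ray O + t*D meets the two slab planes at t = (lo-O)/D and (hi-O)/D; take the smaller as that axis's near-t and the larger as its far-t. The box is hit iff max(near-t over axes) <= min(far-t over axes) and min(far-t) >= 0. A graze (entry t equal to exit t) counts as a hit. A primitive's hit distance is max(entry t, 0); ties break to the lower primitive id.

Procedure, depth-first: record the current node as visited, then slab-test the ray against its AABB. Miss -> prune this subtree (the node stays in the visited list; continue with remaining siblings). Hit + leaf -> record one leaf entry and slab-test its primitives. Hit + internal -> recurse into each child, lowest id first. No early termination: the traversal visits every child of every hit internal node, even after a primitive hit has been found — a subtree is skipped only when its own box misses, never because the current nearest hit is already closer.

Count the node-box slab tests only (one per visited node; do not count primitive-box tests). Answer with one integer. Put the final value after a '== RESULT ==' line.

Traverse from the root:
N0 x:[31,103/2] y:[35,73] z:[28,49] -> hit [35,49], descend [7, 9, 12, 14]
  N7 x:[31,71/2] y:[35,43] z:[33,73/2] -> hit [35,71/2], descend [10, 11]
    N10 x:[31,33] y:[41,43] z:[36,73/2] -> miss, prune
    N11 x:[35,71/2] y:[35,37] z:[33,35] -> hit [35,35] leaf, test {P2@t=35}
  N9 x:[42,95/2] y:[35,47] z:[87/2,49] -> hit [87/2,47], descend [3, 4, 6]
    N3 x:[44,89/2] y:[35,41] z:[47,97/2] -> miss, prune
    N4 x:[42,89/2] y:[41,47] z:[48,49] -> miss, prune
    N6 x:[93/2,95/2] y:[41,47] z:[87/2,93/2] -> hit [93/2,93/2] leaf, test {P4@t=93/2}
  N12 x:[71/2,95/2] y:[53,61] z:[35,89/2] -> miss, prune
  N14 x:[43,103/2] y:[54,73] z:[28,63/2] -> miss, prune

order=[0, 7, 10, 11, 9, 3, 4, 6, 12, 14]  |boxes|=10  |leaves|=2  hit=P2

== RESULT ==
10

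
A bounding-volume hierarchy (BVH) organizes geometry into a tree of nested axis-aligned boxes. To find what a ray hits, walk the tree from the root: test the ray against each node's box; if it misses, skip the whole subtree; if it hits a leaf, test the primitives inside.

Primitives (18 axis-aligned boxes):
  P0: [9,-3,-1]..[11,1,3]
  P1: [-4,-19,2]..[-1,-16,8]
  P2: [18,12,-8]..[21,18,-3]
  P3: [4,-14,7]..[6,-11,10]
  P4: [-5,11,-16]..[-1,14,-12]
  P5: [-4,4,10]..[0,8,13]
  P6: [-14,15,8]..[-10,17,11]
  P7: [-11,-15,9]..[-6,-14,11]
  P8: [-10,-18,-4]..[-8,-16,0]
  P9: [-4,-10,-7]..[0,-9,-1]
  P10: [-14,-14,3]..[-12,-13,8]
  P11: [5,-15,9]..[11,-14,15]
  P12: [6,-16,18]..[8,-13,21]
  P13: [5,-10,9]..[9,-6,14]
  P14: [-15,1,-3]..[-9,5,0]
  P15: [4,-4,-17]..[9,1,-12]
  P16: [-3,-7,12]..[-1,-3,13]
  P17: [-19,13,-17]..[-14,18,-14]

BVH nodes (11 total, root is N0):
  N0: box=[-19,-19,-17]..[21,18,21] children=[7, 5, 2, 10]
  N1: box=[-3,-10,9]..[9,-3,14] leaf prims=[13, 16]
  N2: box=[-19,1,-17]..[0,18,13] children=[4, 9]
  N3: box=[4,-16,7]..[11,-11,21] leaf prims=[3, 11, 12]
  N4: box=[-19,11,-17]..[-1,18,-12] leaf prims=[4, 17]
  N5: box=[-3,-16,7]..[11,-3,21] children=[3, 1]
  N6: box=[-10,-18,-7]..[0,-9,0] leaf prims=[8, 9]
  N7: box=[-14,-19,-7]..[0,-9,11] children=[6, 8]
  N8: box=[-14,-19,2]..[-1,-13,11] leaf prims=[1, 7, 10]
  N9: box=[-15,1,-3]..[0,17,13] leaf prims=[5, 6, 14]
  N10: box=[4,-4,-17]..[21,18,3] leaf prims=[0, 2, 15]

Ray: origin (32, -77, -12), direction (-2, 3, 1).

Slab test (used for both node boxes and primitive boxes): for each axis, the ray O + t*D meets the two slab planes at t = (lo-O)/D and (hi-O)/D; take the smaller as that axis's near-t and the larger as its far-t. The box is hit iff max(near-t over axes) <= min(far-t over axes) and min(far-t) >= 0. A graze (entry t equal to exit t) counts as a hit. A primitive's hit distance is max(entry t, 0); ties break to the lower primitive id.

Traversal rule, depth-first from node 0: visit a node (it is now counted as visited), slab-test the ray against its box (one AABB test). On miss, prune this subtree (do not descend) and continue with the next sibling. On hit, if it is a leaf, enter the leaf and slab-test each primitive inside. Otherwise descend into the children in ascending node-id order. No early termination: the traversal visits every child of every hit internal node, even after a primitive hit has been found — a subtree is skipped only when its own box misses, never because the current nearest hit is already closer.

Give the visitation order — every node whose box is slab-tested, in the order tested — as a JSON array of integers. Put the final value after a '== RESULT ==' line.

Walk:
N0 x:[11/2,51/2] y:[58/3,95/3] z:[-5,33] -> hit [58/3,51/2], descend [2, 5, 7, 10]
  N2 x:[16,51/2] y:[26,95/3] z:[-5,25] -> miss, prune
  N5 x:[21/2,35/2] y:[61/3,74/3] z:[19,33] -> miss, prune
  N7 x:[16,23] y:[58/3,68/3] z:[5,23] -> hit [58/3,68/3], descend [6, 8]
    N6 x:[16,21] y:[59/3,68/3] z:[5,12] -> miss, prune
    N8 x:[33/2,23] y:[58/3,64/3] z:[14,23] -> hit [58/3,64/3] leaf, test {P1(miss), P7@t=21, P10(miss)}
  N10 x:[11/2,14] y:[73/3,95/3] z:[-5,15] -> miss, prune

Visited [0, 2, 5, 7, 6, 8, 10]. Tests: 7 box, 1 leaf. Nearest: P7.

== RESULT ==
[0, 2, 5, 7, 6, 8, 10]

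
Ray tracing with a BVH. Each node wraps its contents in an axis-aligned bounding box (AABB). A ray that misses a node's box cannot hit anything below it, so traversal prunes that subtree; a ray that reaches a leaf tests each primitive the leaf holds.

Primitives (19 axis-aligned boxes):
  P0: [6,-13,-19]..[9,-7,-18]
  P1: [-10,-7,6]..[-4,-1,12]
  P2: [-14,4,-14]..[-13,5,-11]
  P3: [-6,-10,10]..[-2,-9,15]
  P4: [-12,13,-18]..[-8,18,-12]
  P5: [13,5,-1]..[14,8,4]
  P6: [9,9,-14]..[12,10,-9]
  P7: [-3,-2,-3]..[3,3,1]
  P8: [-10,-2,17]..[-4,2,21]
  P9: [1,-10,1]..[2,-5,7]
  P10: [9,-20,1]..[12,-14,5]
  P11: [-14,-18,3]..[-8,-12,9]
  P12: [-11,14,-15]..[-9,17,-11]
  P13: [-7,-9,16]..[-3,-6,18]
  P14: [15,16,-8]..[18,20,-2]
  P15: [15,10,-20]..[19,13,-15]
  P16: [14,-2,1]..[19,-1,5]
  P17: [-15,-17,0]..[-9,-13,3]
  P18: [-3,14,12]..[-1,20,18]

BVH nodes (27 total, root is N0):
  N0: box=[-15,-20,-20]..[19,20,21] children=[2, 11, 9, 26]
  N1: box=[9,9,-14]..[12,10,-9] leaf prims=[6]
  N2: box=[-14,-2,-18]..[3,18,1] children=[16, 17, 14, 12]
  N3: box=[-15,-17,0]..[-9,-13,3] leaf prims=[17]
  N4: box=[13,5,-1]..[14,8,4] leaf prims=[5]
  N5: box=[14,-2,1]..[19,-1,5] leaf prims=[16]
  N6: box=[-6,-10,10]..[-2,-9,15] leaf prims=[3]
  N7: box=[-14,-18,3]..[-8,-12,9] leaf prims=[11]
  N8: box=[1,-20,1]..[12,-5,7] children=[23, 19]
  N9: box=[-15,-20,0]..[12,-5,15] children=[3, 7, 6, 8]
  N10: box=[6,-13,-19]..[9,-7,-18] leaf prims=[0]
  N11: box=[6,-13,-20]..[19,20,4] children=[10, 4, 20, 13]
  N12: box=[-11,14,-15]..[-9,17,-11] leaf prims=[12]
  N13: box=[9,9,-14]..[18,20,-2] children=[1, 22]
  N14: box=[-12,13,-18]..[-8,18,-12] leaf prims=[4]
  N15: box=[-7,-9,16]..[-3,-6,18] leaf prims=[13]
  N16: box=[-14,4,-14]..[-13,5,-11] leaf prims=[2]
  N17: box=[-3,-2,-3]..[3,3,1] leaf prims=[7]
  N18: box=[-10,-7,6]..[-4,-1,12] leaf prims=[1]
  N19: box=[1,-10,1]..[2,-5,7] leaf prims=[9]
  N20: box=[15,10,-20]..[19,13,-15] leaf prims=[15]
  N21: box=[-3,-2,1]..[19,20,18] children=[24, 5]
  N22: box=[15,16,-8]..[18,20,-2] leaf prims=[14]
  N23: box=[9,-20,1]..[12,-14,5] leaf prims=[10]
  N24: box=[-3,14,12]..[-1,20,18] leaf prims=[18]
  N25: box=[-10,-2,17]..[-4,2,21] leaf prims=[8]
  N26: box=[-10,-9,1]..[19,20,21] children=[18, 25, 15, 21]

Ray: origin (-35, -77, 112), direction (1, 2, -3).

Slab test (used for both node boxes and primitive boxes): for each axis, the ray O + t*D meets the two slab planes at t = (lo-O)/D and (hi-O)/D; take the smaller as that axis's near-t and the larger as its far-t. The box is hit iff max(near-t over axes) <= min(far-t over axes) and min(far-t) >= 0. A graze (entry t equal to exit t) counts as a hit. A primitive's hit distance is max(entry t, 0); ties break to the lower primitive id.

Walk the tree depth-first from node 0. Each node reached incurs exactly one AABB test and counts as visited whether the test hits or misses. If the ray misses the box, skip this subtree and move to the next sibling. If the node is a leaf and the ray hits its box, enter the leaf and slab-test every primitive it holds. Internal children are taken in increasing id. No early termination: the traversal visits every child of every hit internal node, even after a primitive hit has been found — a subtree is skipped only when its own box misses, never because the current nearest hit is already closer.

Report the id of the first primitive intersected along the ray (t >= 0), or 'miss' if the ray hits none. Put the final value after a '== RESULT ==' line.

Traverse from the root:
N0 x:[20,54] y:[57/2,97/2] z:[91/3,44] -> hit [91/3,44], descend [2, 9, 11, 26]
  N2 x:[21,38] y:[75/2,95/2] z:[37,130/3] -> hit [75/2,38], descend [12, 14, 16, 17]
    N12 x:[24,26] y:[91/2,47] z:[41,127/3] -> miss, prune
    N14 x:[23,27] y:[45,95/2] z:[124/3,130/3] -> miss, prune
    N16 x:[21,22] y:[81/2,41] z:[41,42] -> miss, prune
    N17 x:[32,38] y:[75/2,40] z:[37,115/3] -> hit [75/2,38] leaf, test {P7@t=75/2}
  N9 x:[20,47] y:[57/2,36] z:[97/3,112/3] -> hit [97/3,36], descend [3, 6, 7, 8]
    N3 x:[20,26] y:[30,32] z:[109/3,112/3] -> miss, prune
    N6 x:[29,33] y:[67/2,34] z:[97/3,34] -> miss, prune
    N7 x:[21,27] y:[59/2,65/2] z:[103/3,109/3] -> miss, prune
    N8 x:[36,47] y:[57/2,36] z:[35,37] -> hit [36,36], descend [19, 23]
      N19 x:[36,37] y:[67/2,36] z:[35,37] -> hit [36,36] leaf, test {P9@t=36}
      N23 x:[44,47] y:[57/2,63/2] z:[107/3,37] -> miss, prune
  N11 x:[41,54] y:[32,97/2] z:[36,44] -> hit [41,44], descend [4, 10, 13, 20]
    N4 x:[48,49] y:[41,85/2] z:[36,113/3] -> miss, prune
    N10 x:[41,44] y:[32,35] z:[130/3,131/3] -> miss, prune
    N13 x:[44,53] y:[43,97/2] z:[38,42] -> miss, prune
    N20 x:[50,54] y:[87/2,45] z:[127/3,44] -> miss, prune
  N26 x:[25,54] y:[34,97/2] z:[91/3,37] -> hit [34,37], descend [15, 18, 21, 25]
    N15 x:[28,32] y:[34,71/2] z:[94/3,32] -> miss, prune
    N18 x:[25,31] y:[35,38] z:[100/3,106/3] -> miss, prune
    N21 x:[32,54] y:[75/2,97/2] z:[94/3,37] -> miss, prune
    N25 x:[25,31] y:[75/2,79/2] z:[91/3,95/3] -> miss, prune

order=[0, 2, 12, 14, 16, 17, 9, 3, 6, 7, 8, 19, 23, 11, 4, 10, 13, 20, 26, 15, 18, 21, 25]  |boxes|=23  |leaves|=2  hit=P9

== RESULT ==
9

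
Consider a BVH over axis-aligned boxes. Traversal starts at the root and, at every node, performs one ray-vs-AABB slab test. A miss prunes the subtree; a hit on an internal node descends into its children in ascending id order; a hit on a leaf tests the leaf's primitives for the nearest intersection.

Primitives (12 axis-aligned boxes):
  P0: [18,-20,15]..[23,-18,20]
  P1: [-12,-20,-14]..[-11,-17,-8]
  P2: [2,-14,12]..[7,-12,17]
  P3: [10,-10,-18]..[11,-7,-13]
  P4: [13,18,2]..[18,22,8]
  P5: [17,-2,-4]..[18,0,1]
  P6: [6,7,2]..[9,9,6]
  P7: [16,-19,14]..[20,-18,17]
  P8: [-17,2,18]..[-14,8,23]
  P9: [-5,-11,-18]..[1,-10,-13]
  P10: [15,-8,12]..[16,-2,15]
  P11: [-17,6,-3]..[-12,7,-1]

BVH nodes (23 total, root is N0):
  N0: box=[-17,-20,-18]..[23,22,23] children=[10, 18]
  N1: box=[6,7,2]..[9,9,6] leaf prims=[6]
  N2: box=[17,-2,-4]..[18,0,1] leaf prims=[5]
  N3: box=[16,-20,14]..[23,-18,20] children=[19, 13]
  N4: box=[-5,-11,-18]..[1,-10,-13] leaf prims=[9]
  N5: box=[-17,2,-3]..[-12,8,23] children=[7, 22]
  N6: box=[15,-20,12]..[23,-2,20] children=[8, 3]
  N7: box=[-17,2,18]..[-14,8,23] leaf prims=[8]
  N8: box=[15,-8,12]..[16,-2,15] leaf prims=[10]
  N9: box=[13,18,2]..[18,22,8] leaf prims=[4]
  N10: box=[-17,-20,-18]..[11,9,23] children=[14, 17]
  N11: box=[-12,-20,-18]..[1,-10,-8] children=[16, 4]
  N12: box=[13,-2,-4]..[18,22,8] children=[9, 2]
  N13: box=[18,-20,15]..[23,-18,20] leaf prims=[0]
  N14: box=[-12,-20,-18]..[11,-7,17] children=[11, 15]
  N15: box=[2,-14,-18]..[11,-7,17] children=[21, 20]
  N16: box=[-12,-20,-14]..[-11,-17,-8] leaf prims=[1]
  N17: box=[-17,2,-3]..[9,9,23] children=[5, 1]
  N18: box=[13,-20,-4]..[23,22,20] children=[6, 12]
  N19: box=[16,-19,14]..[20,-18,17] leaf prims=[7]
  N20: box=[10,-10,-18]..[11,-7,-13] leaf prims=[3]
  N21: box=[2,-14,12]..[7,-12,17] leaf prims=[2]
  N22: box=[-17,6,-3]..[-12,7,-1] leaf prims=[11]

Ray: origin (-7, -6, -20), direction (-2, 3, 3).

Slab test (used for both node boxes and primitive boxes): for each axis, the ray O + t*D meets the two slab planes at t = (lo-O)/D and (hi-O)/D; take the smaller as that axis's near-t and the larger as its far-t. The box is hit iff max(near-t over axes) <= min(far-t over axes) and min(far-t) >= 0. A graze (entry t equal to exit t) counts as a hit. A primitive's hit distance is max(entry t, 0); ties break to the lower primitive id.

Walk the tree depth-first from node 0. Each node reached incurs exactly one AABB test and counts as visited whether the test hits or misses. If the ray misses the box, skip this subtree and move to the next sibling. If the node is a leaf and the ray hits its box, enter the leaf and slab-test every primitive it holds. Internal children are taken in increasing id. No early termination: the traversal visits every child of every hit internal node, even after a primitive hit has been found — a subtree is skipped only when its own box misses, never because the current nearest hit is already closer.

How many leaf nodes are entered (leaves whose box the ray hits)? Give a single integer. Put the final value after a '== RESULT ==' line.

Traverse from the root:
N0 x:[-15,5] y:[-14/3,28/3] z:[2/3,43/3] -> hit [2/3,5], descend [10, 18]
  N10 x:[-9,5] y:[-14/3,5] z:[2/3,43/3] -> hit [2/3,5], descend [14, 17]
    N14 x:[-9,5/2] y:[-14/3,-1/3] z:[2/3,37/3] -> miss, prune
    N17 x:[-8,5] y:[8/3,5] z:[17/3,43/3] -> miss, prune
  N18 x:[-15,-10] y:[-14/3,28/3] z:[16/3,40/3] -> miss, prune

order=[0, 10, 14, 17, 18]  |boxes|=5  |leaves|=0  hit=miss

== RESULT ==
0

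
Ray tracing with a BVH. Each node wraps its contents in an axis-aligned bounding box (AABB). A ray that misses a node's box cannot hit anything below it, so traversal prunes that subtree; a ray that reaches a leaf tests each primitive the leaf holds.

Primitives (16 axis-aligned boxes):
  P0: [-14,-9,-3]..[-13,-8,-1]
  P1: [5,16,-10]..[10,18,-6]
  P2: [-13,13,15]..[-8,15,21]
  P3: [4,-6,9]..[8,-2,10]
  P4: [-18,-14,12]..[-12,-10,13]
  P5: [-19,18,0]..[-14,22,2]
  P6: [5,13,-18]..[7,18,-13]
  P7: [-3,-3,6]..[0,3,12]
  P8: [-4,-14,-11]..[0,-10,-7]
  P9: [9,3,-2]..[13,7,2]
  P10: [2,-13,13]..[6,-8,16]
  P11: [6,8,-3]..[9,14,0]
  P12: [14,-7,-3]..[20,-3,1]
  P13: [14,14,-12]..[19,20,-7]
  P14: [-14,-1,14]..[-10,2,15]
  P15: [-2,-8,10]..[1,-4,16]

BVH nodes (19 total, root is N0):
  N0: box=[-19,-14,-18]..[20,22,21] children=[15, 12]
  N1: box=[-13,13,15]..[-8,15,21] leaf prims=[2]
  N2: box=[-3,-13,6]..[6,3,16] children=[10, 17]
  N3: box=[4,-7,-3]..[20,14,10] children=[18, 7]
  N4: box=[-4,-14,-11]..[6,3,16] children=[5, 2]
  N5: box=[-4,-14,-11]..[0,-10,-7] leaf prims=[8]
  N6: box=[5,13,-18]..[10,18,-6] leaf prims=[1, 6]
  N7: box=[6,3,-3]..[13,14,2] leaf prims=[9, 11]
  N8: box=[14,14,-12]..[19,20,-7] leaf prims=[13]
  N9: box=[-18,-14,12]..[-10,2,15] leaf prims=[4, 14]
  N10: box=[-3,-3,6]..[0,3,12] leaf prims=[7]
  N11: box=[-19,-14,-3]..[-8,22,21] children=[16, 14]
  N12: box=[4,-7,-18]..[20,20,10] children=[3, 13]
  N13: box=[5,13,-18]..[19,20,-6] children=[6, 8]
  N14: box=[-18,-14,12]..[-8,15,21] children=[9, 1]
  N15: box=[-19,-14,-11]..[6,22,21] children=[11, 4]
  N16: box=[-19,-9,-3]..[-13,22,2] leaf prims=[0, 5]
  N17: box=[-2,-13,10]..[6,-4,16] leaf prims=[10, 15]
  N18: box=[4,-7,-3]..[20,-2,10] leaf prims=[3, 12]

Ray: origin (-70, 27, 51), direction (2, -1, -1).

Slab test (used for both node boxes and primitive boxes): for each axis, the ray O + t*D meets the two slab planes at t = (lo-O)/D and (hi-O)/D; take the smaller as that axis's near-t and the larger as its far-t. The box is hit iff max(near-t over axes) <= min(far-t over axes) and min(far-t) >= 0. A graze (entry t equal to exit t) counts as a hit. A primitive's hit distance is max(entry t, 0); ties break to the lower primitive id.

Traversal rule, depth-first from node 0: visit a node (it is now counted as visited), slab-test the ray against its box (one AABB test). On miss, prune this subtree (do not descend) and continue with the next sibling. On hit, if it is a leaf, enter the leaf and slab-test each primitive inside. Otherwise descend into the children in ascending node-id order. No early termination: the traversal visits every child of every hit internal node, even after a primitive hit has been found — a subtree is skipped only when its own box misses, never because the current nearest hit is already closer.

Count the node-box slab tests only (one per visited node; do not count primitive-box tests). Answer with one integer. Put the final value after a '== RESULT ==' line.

Traverse from the root:
N0 x:[51/2,45] y:[5,41] z:[30,69] -> hit [30,41], descend [12, 15]
  N12 x:[37,45] y:[7,34] z:[41,69] -> miss, prune
  N15 x:[51/2,38] y:[5,41] z:[30,62] -> hit [30,38], descend [4, 11]
    N4 x:[33,38] y:[24,41] z:[35,62] -> hit [35,38], descend [2, 5]
      N2 x:[67/2,38] y:[24,40] z:[35,45] -> hit [35,38], descend [10, 17]
        N10 x:[67/2,35] y:[24,30] z:[39,45] -> miss, prune
        N17 x:[34,38] y:[31,40] z:[35,41] -> hit [35,38] leaf, test {P10@t=36, P15@t=35}
      N5 x:[33,35] y:[37,41] z:[58,62] -> miss, prune
    N11 x:[51/2,31] y:[5,41] z:[30,54] -> hit [30,31], descend [14, 16]
      N14 x:[26,31] y:[12,41] z:[30,39] -> hit [30,31], descend [1, 9]
        N1 x:[57/2,31] y:[12,14] z:[30,36] -> miss, prune
        N9 x:[26,30] y:[25,41] z:[36,39] -> miss, prune
      N16 x:[51/2,57/2] y:[5,36] z:[49,54] -> miss, prune

order=[0, 12, 15, 4, 2, 10, 17, 5, 11, 14, 1, 9, 16]  |boxes|=13  |leaves|=1  hit=P15

== RESULT ==
13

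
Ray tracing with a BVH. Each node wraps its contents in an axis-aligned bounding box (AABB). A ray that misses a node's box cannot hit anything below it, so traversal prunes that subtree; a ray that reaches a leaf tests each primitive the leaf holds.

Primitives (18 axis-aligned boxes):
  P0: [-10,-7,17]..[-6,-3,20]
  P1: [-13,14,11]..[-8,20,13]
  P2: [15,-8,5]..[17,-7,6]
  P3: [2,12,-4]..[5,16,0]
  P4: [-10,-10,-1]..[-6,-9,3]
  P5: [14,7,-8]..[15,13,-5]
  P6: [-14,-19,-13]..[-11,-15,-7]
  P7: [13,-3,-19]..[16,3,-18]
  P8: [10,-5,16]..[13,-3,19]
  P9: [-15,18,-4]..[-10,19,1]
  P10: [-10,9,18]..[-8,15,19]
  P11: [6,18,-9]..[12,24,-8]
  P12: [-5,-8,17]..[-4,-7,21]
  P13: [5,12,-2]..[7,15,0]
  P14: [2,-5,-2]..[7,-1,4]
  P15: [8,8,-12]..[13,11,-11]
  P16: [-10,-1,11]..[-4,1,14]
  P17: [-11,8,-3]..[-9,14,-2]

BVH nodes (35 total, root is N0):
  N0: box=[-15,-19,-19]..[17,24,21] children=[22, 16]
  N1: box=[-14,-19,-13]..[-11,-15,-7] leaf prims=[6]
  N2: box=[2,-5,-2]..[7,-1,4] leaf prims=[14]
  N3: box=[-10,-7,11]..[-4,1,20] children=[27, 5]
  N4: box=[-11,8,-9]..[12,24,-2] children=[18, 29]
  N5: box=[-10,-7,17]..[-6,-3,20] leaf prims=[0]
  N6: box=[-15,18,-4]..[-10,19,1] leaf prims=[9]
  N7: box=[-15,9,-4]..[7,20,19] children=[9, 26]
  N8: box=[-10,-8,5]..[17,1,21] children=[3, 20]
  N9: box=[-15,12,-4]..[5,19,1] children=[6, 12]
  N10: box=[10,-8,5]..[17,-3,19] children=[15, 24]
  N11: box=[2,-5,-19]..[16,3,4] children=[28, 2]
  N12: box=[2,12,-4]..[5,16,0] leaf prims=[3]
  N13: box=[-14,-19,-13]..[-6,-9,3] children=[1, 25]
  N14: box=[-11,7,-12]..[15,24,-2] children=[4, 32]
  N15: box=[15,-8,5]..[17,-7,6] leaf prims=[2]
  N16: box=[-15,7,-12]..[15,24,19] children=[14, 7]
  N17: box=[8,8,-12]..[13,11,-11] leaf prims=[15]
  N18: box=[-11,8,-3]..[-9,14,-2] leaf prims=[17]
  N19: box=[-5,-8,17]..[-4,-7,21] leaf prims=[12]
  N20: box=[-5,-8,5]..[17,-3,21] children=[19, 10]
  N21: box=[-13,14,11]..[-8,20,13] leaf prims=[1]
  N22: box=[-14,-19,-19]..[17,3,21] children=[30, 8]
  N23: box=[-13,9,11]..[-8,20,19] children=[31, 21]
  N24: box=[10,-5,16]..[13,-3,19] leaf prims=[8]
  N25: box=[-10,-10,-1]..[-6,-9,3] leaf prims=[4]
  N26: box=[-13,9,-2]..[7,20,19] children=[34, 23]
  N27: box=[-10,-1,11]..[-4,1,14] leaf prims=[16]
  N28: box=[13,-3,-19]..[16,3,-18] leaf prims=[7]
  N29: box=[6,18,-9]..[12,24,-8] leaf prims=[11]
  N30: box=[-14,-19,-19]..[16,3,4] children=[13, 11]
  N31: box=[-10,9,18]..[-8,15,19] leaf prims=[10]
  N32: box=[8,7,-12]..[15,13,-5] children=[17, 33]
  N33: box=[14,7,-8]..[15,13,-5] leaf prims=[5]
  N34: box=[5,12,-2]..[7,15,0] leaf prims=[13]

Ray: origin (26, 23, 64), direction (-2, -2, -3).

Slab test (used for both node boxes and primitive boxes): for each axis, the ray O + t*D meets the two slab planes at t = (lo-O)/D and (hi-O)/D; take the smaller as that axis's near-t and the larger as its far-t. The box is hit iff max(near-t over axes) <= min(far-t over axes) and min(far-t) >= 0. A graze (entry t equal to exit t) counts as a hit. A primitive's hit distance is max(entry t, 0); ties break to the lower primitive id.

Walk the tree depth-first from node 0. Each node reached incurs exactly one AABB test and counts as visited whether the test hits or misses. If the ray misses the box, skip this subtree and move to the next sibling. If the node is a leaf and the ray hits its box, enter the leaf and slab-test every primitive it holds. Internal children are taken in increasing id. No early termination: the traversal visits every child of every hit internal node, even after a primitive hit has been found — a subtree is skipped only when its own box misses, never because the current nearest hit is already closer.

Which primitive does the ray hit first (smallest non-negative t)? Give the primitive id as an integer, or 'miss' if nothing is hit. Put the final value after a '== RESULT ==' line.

Walk:
N0 x:[9/2,41/2] y:[-1/2,21] z:[43/3,83/3] -> hit [43/3,41/2], descend [16, 22]
  N16 x:[11/2,41/2] y:[-1/2,8] z:[15,76/3] -> miss, prune
  N22 x:[9/2,20] y:[10,21] z:[43/3,83/3] -> hit [43/3,20], descend [8, 30]
    N8 x:[9/2,18] y:[11,31/2] z:[43/3,59/3] -> hit [43/3,31/2], descend [3, 20]
      N3 x:[15,18] y:[11,15] z:[44/3,53/3] -> hit [15,15], descend [5, 27]
        N5 x:[16,18] y:[13,15] z:[44/3,47/3] -> miss, prune
        N27 x:[15,18] y:[11,12] z:[50/3,53/3] -> miss, prune
      N20 x:[9/2,31/2] y:[13,31/2] z:[43/3,59/3] -> hit [43/3,31/2], descend [10, 19]
        N10 x:[9/2,8] y:[13,31/2] z:[15,59/3] -> miss, prune
        N19 x:[15,31/2] y:[15,31/2] z:[43/3,47/3] -> hit [15,31/2] leaf, test {P12@t=15}
    N30 x:[5,20] y:[10,21] z:[20,83/3] -> hit [20,20], descend [11, 13]
      N11 x:[5,12] y:[10,14] z:[20,83/3] -> miss, prune
      N13 x:[16,20] y:[16,21] z:[61/3,77/3] -> miss, prune

13 AABB tests over nodes [0, 16, 22, 8, 3, 5, 27, 20, 10, 19, 30, 11, 13]; 1 leaf entered; closest P12.

== RESULT ==
12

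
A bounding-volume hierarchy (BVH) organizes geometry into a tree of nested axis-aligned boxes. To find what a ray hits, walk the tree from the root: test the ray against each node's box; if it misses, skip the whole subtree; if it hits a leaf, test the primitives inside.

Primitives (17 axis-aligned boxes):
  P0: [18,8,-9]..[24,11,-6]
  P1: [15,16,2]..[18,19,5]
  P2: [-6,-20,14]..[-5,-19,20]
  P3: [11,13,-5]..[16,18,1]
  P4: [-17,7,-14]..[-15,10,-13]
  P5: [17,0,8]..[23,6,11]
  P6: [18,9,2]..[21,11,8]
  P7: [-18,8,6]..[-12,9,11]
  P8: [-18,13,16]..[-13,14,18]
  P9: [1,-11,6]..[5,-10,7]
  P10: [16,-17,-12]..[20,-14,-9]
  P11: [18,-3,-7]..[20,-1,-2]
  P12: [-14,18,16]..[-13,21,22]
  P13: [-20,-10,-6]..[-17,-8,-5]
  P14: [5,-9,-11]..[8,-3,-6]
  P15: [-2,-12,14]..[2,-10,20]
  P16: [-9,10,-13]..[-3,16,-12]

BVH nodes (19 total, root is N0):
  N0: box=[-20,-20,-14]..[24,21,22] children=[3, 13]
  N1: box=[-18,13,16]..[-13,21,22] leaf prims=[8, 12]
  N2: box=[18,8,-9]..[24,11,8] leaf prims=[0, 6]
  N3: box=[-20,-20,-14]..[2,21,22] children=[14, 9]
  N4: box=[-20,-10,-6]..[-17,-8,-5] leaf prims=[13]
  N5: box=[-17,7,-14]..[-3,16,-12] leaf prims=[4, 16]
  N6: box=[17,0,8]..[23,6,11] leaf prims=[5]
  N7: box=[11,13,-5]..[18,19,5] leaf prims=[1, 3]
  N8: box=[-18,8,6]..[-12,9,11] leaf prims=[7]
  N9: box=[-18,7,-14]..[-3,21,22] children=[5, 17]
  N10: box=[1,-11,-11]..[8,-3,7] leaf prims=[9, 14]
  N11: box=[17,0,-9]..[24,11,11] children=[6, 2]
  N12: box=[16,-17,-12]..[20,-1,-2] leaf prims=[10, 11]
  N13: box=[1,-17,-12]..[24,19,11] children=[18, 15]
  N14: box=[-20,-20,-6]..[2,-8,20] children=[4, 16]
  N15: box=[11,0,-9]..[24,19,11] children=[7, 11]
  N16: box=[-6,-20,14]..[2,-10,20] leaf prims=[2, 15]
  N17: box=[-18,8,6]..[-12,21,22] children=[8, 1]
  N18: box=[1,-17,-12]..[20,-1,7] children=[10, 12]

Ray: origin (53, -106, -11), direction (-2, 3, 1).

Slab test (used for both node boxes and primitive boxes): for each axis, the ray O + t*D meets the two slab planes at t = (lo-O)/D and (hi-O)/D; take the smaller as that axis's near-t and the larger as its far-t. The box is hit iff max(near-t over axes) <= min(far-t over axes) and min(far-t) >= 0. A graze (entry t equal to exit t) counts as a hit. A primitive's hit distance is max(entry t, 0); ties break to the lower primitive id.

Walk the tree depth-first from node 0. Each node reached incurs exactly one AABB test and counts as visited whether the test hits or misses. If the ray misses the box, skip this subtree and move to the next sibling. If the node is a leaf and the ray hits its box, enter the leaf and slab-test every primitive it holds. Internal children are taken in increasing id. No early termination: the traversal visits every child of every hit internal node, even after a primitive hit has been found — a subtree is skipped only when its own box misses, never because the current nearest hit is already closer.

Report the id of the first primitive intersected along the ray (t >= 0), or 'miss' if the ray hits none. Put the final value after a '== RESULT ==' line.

Traverse from the root:
N0 x:[29/2,73/2] y:[86/3,127/3] z:[-3,33] -> hit [86/3,33], descend [3, 13]
  N3 x:[51/2,73/2] y:[86/3,127/3] z:[-3,33] -> hit [86/3,33], descend [9, 14]
    N9 x:[28,71/2] y:[113/3,127/3] z:[-3,33] -> miss, prune
    N14 x:[51/2,73/2] y:[86/3,98/3] z:[5,31] -> hit [86/3,31], descend [4, 16]
      N4 x:[35,73/2] y:[32,98/3] z:[5,6] -> miss, prune
      N16 x:[51/2,59/2] y:[86/3,32] z:[25,31] -> hit [86/3,59/2] leaf, test {P2@t=29, P15(miss)}
  N13 x:[29/2,26] y:[89/3,125/3] z:[-1,22] -> miss, prune

order=[0, 3, 9, 14, 4, 16, 13]  |boxes|=7  |leaves|=1  hit=P2

== RESULT ==
2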